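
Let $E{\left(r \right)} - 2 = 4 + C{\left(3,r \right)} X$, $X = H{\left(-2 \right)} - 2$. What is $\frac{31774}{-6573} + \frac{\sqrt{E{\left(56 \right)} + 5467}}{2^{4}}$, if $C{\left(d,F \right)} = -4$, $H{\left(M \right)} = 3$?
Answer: $- \frac{31774}{6573} + \frac{\sqrt{5469}}{16} \approx -0.21198$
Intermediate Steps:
$X = 1$ ($X = 3 - 2 = 1$)
$E{\left(r \right)} = 2$ ($E{\left(r \right)} = 2 + \left(4 - 4\right) = 2 + 0 = 2$)
$\frac{31774}{-6573} + \frac{\sqrt{E{\left(56 \right)} + 5467}}{2^{4}} = \frac{31774}{-6573} + \frac{\sqrt{2 + 5467}}{2^{4}} = 31774 \left(- \frac{1}{6573}\right) + \frac{\sqrt{5469}}{16} = - \frac{31774}{6573} + \sqrt{5469} \cdot \frac{1}{16} = - \frac{31774}{6573} + \frac{\sqrt{5469}}{16}$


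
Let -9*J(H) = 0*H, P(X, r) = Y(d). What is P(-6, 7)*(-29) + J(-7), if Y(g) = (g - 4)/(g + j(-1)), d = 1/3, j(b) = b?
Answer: -319/2 ≈ -159.50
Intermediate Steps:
d = 1/3 ≈ 0.33333
Y(g) = (-4 + g)/(-1 + g) (Y(g) = (g - 4)/(g - 1) = (-4 + g)/(-1 + g))
P(X, r) = 11/2 (P(X, r) = (-4 + 1/3)/(-1 + 1/3) = -11/3/(-2/3) = -3/2*(-11/3) = 11/2)
J(H) = 0 (J(H) = -0*H = -1/9*0 = 0)
P(-6, 7)*(-29) + J(-7) = (11/2)*(-29) + 0 = -319/2 + 0 = -319/2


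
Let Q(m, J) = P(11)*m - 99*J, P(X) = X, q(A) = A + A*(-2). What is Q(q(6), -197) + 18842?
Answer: 38279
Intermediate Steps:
q(A) = -A (q(A) = A - 2*A = -A)
Q(m, J) = -99*J + 11*m (Q(m, J) = 11*m - 99*J = -99*J + 11*m)
Q(q(6), -197) + 18842 = (-99*(-197) + 11*(-1*6)) + 18842 = (19503 + 11*(-6)) + 18842 = (19503 - 66) + 18842 = 19437 + 18842 = 38279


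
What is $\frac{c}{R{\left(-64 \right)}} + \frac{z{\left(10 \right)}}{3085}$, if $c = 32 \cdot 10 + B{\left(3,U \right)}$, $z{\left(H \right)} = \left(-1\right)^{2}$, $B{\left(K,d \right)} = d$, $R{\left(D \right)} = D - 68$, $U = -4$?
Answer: $- \frac{243682}{101805} \approx -2.3936$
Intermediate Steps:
$R{\left(D \right)} = -68 + D$
$z{\left(H \right)} = 1$
$c = 316$ ($c = 32 \cdot 10 - 4 = 320 - 4 = 316$)
$\frac{c}{R{\left(-64 \right)}} + \frac{z{\left(10 \right)}}{3085} = \frac{316}{-68 - 64} + 1 \cdot \frac{1}{3085} = \frac{316}{-132} + 1 \cdot \frac{1}{3085} = 316 \left(- \frac{1}{132}\right) + \frac{1}{3085} = - \frac{79}{33} + \frac{1}{3085} = - \frac{243682}{101805}$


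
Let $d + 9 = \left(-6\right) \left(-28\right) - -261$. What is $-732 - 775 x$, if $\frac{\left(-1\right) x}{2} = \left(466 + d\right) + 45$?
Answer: $1442318$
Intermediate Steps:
$d = 420$ ($d = -9 - -429 = -9 + \left(168 + 261\right) = -9 + 429 = 420$)
$x = -1862$ ($x = - 2 \left(\left(466 + 420\right) + 45\right) = - 2 \left(886 + 45\right) = \left(-2\right) 931 = -1862$)
$-732 - 775 x = -732 - -1443050 = -732 + 1443050 = 1442318$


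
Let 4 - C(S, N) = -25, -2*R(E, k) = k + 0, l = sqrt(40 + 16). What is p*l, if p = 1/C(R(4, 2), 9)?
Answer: 2*sqrt(14)/29 ≈ 0.25805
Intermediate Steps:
l = 2*sqrt(14) (l = sqrt(56) = 2*sqrt(14) ≈ 7.4833)
R(E, k) = -k/2 (R(E, k) = -(k + 0)/2 = -k/2)
C(S, N) = 29 (C(S, N) = 4 - 1*(-25) = 4 + 25 = 29)
p = 1/29 ≈ 0.034483
p*l = (2*sqrt(14))/29 = 2*sqrt(14)/29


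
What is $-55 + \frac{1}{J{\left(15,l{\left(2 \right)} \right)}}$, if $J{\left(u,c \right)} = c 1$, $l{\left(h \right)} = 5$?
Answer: $- \frac{274}{5} \approx -54.8$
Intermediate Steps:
$J{\left(u,c \right)} = c$
$-55 + \frac{1}{J{\left(15,l{\left(2 \right)} \right)}} = -55 + \frac{1}{5} = - \frac{274}{5}$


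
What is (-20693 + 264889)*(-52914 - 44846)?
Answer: -23872600960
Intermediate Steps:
(-20693 + 264889)*(-52914 - 44846) = 244196*(-97760) = -23872600960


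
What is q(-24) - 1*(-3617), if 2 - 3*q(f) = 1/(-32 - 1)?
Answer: 358150/99 ≈ 3617.7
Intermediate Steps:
q(f) = 67/99 (q(f) = ⅔ - 1/(3*(-32 - 1)) = ⅔ - ⅓/(-33) = ⅔ - ⅓*(-1/33) = ⅔ + 1/99 = 67/99)
q(-24) - 1*(-3617) = 67/99 - 1*(-3617) = 67/99 + 3617 = 358150/99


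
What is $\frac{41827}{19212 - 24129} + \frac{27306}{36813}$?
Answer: $- \frac{468504583}{60336507} \approx -7.7649$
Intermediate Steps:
$\frac{41827}{19212 - 24129} + \frac{27306}{36813} = \frac{41827}{19212 - 24129} + 27306 \cdot \frac{1}{36813} = \frac{41827}{-4917} + \frac{9102}{12271} = 41827 \left(- \frac{1}{4917}\right) + \frac{9102}{12271} = - \frac{41827}{4917} + \frac{9102}{12271} = - \frac{468504583}{60336507}$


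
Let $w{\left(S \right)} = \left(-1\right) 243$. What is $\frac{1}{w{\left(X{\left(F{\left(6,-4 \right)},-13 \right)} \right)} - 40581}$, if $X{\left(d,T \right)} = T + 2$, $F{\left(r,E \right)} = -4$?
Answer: $- \frac{1}{40824} \approx -2.4495 \cdot 10^{-5}$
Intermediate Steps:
$X{\left(d,T \right)} = 2 + T$
$w{\left(S \right)} = -243$
$\frac{1}{w{\left(X{\left(F{\left(6,-4 \right)},-13 \right)} \right)} - 40581} = \frac{1}{-243 - 40581} = \frac{1}{-40824} = - \frac{1}{40824}$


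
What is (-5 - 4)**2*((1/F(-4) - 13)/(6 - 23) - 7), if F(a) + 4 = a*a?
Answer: -34371/68 ≈ -505.46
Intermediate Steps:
F(a) = -4 + a**2 (F(a) = -4 + a*a = -4 + a**2)
(-5 - 4)**2*((1/F(-4) - 13)/(6 - 23) - 7) = (-5 - 4)**2*((1/(-4 + (-4)**2) - 13)/(6 - 23) - 7) = (-9)**2*((1/(-4 + 16) - 13)/(-17) - 7) = 81*((1/12 - 13)*(-1/17) - 7) = 81*(-155/12*(-1/17) - 7) = 81*(155/204 - 7) = 81*(-1273/204) = -34371/68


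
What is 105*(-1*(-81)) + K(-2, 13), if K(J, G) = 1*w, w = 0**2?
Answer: 8505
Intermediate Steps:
w = 0
K(J, G) = 0 (K(J, G) = 1*0 = 0)
105*(-1*(-81)) + K(-2, 13) = 105*(-1*(-81)) + 0 = 105*81 + 0 = 8505 + 0 = 8505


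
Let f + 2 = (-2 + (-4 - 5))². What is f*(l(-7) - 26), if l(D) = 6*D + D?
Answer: -8925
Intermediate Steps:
f = 119 (f = -2 + (-2 + (-4 - 5))² = -2 + (-2 - 9)² = -2 + (-11)² = -2 + 121 = 119)
l(D) = 7*D
f*(l(-7) - 26) = 119*(7*(-7) - 26) = 119*(-49 - 26) = 119*(-75) = -8925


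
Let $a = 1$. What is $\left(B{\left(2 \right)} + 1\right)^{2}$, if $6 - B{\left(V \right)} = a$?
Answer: $36$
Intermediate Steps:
$B{\left(V \right)} = 5$ ($B{\left(V \right)} = 6 - 1 = 5$)
$\left(B{\left(2 \right)} + 1\right)^{2} = \left(5 + 1\right)^{2} = 6^{2} = 36$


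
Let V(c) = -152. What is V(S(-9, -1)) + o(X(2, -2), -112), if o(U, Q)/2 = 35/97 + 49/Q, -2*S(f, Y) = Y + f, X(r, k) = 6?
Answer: -118071/776 ≈ -152.15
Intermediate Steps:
S(f, Y) = -Y/2 - f/2 (S(f, Y) = -(Y + f)/2 = -Y/2 - f/2)
o(U, Q) = 70/97 + 98/Q (o(U, Q) = 2*(35/97 + 49/Q) = 70/97 + 98/Q)
V(S(-9, -1)) + o(X(2, -2), -112) = -152 + (70/97 + 98/(-112)) = -152 + (70/97 + 98*(-1/112)) = -152 + (70/97 - 7/8) = -152 - 119/776 = -118071/776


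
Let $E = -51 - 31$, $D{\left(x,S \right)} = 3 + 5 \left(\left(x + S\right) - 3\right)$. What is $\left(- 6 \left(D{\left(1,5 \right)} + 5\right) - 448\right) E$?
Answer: $48052$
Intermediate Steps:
$D{\left(x,S \right)} = -12 + 5 S + 5 x$ ($D{\left(x,S \right)} = 3 + 5 \left(\left(S + x\right) - 3\right) = 3 + 5 \left(-3 + S + x\right) = 3 + \left(-15 + 5 S + 5 x\right) = -12 + 5 S + 5 x$)
$E = -82$ ($E = -51 - 31 = -82$)
$\left(- 6 \left(D{\left(1,5 \right)} + 5\right) - 448\right) E = \left(- 6 \left(\left(-12 + 5 \cdot 5 + 5 \cdot 1\right) + 5\right) - 448\right) \left(-82\right) = \left(- 6 \left(\left(-12 + 25 + 5\right) + 5\right) - 448\right) \left(-82\right) = \left(- 6 \left(18 + 5\right) - 448\right) \left(-82\right) = \left(\left(-6\right) 23 - 448\right) \left(-82\right) = \left(-138 - 448\right) \left(-82\right) = \left(-586\right) \left(-82\right) = 48052$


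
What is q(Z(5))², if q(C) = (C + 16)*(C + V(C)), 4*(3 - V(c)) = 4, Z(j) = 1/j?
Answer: 793881/625 ≈ 1270.2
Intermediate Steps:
V(c) = 2 (V(c) = 3 - ¼*4 = 3 - 1 = 2)
q(C) = (2 + C)*(16 + C) (q(C) = (C + 16)*(C + 2) = (16 + C)*(2 + C) = (2 + C)*(16 + C))
q(Z(5))² = (32 + (1/5)² + 18/5)² = (32 + (⅕)² + 18*(⅕))² = (32 + 1/25 + 18/5)² = (891/25)² = 793881/625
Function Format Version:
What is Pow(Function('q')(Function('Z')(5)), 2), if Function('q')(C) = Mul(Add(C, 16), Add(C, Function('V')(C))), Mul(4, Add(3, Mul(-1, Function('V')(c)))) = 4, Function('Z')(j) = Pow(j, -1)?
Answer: Rational(793881, 625) ≈ 1270.2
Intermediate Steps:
Function('V')(c) = 2 (Function('V')(c) = Add(3, Mul(Rational(-1, 4), 4)) = Add(3, -1) = 2)
Function('q')(C) = Mul(Add(2, C), Add(16, C)) (Function('q')(C) = Mul(Add(C, 16), Add(C, 2)) = Mul(Add(16, C), Add(2, C)) = Mul(Add(2, C), Add(16, C)))
Pow(Function('q')(Function('Z')(5)), 2) = Pow(Add(32, Pow(Pow(5, -1), 2), Mul(18, Pow(5, -1))), 2) = Pow(Add(32, Pow(Rational(1, 5), 2), Mul(18, Rational(1, 5))), 2) = Pow(Add(32, Rational(1, 25), Rational(18, 5)), 2) = Pow(Rational(891, 25), 2) = Rational(793881, 625)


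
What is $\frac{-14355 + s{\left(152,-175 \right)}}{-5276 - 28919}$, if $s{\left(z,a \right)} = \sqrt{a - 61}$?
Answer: $\frac{2871}{6839} - \frac{2 i \sqrt{59}}{34195} \approx 0.4198 - 0.00044926 i$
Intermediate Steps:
$s{\left(z,a \right)} = \sqrt{-61 + a}$
$\frac{-14355 + s{\left(152,-175 \right)}}{-5276 - 28919} = \frac{-14355 + \sqrt{-61 - 175}}{-5276 - 28919} = \frac{-14355 + \sqrt{-236}}{-34195} = \left(-14355 + 2 i \sqrt{59}\right) \left(- \frac{1}{34195}\right) = \frac{2871}{6839} - \frac{2 i \sqrt{59}}{34195}$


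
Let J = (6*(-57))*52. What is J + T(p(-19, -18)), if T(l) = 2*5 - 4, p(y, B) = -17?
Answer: -17778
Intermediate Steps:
T(l) = 6 (T(l) = 10 - 4 = 6)
J = -17784 (J = -342*52 = -17784)
J + T(p(-19, -18)) = -17784 + 6 = -17778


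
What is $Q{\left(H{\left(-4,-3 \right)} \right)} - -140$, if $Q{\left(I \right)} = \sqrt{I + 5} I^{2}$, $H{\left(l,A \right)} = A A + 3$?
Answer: $140 + 144 \sqrt{17} \approx 733.73$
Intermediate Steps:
$H{\left(l,A \right)} = 3 + A^{2}$ ($H{\left(l,A \right)} = A^{2} + 3 = 3 + A^{2}$)
$Q{\left(I \right)} = I^{2} \sqrt{5 + I}$ ($Q{\left(I \right)} = \sqrt{5 + I} I^{2} = I^{2} \sqrt{5 + I}$)
$Q{\left(H{\left(-4,-3 \right)} \right)} - -140 = \left(3 + \left(-3\right)^{2}\right)^{2} \sqrt{5 + \left(3 + \left(-3\right)^{2}\right)} - -140 = \left(3 + 9\right)^{2} \sqrt{5 + \left(3 + 9\right)} + 140 = 12^{2} \sqrt{5 + 12} + 140 = 144 \sqrt{17} + 140 = 140 + 144 \sqrt{17}$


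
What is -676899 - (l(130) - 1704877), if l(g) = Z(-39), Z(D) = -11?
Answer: 1027989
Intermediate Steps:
l(g) = -11
-676899 - (l(130) - 1704877) = -676899 - (-11 - 1704877) = -676899 - 1*(-1704888) = -676899 + 1704888 = 1027989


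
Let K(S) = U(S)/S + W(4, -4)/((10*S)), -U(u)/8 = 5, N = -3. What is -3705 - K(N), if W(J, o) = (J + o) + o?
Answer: -55777/15 ≈ -3718.5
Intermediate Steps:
U(u) = -40 (U(u) = -8*5 = -40)
W(J, o) = J + 2*o
K(S) = -202/(5*S) (K(S) = -40/S + (4 + 2*(-4))/((10*S)) = -40/S + (4 - 8)*(1/(10*S)) = -40/S - 2/(5*S) = -202/(5*S))
-3705 - K(N) = -3705 - (-202)/(5*(-3)) = -3705 - (-202)*(-1)/(5*3) = -3705 - 1*202/15 = -3705 - 202/15 = -55777/15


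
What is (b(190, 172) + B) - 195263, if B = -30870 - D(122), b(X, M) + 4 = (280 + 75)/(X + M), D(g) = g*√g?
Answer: -81861239/362 - 122*√122 ≈ -2.2748e+5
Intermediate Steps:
D(g) = g^(3/2)
b(X, M) = -4 + 355/(M + X) (b(X, M) = -4 + (280 + 75)/(X + M) = -4 + 355/(M + X))
B = -30870 - 122*√122 (B = -30870 - 122^(3/2) = -30870 - 122*√122 ≈ -32218.)
(b(190, 172) + B) - 195263 = ((355 - 4*172 - 4*190)/(172 + 190) + (-30870 - 122*√122)) - 195263 = ((355 - 688 - 760)/362 + (-30870 - 122*√122)) - 195263 = ((1/362)*(-1093) + (-30870 - 122*√122)) - 195263 = (-1093/362 + (-30870 - 122*√122)) - 195263 = (-11176033/362 - 122*√122) - 195263 = -81861239/362 - 122*√122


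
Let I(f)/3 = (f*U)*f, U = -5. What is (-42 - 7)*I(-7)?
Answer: 36015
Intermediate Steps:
I(f) = -15*f**2 (I(f) = 3*((f*(-5))*f) = 3*((-5*f)*f) = 3*(-5*f**2) = -15*f**2)
(-42 - 7)*I(-7) = (-42 - 7)*(-15*(-7)**2) = -(-735)*49 = -49*(-735) = 36015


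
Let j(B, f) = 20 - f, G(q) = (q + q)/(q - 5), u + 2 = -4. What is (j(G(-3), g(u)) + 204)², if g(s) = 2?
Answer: 49284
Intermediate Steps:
u = -6 (u = -2 - 4 = -6)
G(q) = 2*q/(-5 + q) (G(q) = (2*q)/(-5 + q) = 2*q/(-5 + q))
(j(G(-3), g(u)) + 204)² = ((20 - 1*2) + 204)² = ((20 - 2) + 204)² = (18 + 204)² = 222² = 49284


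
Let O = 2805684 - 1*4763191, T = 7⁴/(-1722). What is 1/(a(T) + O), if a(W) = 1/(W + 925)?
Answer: -227207/444759292703 ≈ -5.1085e-7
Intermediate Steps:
T = -343/246 (T = 2401*(-1/1722) = -343/246 ≈ -1.3943)
a(W) = 1/(925 + W)
O = -1957507 (O = 2805684 - 4763191 = -1957507)
1/(a(T) + O) = 1/(1/(925 - 343/246) - 1957507) = 1/(1/(227207/246) - 1957507) = 1/(246/227207 - 1957507) = 1/(-444759292703/227207) = -227207/444759292703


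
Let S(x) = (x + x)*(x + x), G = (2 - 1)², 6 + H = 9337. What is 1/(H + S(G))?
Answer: 1/9335 ≈ 0.00010712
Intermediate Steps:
H = 9331 (H = -6 + 9337 = 9331)
G = 1 (G = 1² = 1)
S(x) = 4*x² (S(x) = (2*x)*(2*x) = 4*x²)
1/(H + S(G)) = 1/(9331 + 4*1²) = 1/(9331 + 4*1) = 1/(9331 + 4) = 1/9335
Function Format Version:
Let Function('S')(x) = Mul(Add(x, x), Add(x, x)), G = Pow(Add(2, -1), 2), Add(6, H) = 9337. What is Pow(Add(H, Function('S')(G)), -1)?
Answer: Rational(1, 9335) ≈ 0.00010712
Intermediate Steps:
H = 9331 (H = Add(-6, 9337) = 9331)
G = 1 (G = Pow(1, 2) = 1)
Function('S')(x) = Mul(4, Pow(x, 2)) (Function('S')(x) = Mul(Mul(2, x), Mul(2, x)) = Mul(4, Pow(x, 2)))
Pow(Add(H, Function('S')(G)), -1) = Pow(Add(9331, Mul(4, Pow(1, 2))), -1) = Pow(Add(9331, Mul(4, 1)), -1) = Pow(Add(9331, 4), -1) = Pow(9335, -1) = Rational(1, 9335)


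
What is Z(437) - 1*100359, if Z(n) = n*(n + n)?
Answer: 281579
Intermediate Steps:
Z(n) = 2*n² (Z(n) = n*(2*n) = 2*n²)
Z(437) - 1*100359 = 2*437² - 1*100359 = 2*190969 - 100359 = 381938 - 100359 = 281579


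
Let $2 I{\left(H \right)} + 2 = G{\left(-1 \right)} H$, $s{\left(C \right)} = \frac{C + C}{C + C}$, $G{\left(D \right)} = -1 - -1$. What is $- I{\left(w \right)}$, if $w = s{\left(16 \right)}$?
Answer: $1$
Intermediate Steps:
$G{\left(D \right)} = 0$ ($G{\left(D \right)} = -1 + 1 = 0$)
$s{\left(C \right)} = 1$ ($s{\left(C \right)} = \frac{2 C}{2 C} = 2 C \frac{1}{2 C} = 1$)
$w = 1$
$I{\left(H \right)} = -1$ ($I{\left(H \right)} = -1 + \frac{0 H}{2} = -1 + \frac{1}{2} \cdot 0 = -1 + 0 = -1$)
$- I{\left(w \right)} = \left(-1\right) \left(-1\right) = 1$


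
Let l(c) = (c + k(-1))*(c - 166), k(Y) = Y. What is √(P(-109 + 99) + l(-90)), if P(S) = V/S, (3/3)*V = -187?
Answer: 53*√830/10 ≈ 152.69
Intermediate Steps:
V = -187
P(S) = -187/S
l(c) = (-1 + c)*(-166 + c) (l(c) = (c - 1)*(c - 166) = (-1 + c)*(-166 + c))
√(P(-109 + 99) + l(-90)) = √(-187/(-109 + 99) + (166 + (-90)² - 167*(-90))) = √(-187/(-10) + (166 + 8100 + 15030)) = √(-187*(-⅒) + 23296) = √(187/10 + 23296) = √(233147/10) = 53*√830/10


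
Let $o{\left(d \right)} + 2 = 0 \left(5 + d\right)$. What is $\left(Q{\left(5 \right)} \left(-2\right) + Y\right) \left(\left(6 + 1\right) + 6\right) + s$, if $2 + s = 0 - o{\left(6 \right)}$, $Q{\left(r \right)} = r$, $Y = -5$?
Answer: $-195$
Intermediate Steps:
$o{\left(d \right)} = -2$ ($o{\left(d \right)} = -2 + 0 \left(5 + d\right) = -2 + 0 = -2$)
$s = 0$ ($s = -2 + \left(0 - -2\right) = -2 + \left(0 + 2\right) = -2 + 2 = 0$)
$\left(Q{\left(5 \right)} \left(-2\right) + Y\right) \left(\left(6 + 1\right) + 6\right) + s = \left(5 \left(-2\right) - 5\right) \left(\left(6 + 1\right) + 6\right) + 0 = \left(-10 - 5\right) \left(7 + 6\right) + 0 = \left(-15\right) 13 + 0 = -195 + 0 = -195$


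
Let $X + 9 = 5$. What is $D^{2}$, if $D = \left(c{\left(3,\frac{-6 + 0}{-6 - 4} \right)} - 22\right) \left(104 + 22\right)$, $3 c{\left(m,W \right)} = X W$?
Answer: $\frac{206324496}{25} \approx 8.253 \cdot 10^{6}$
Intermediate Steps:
$X = -4$ ($X = -9 + 5 = -4$)
$c{\left(m,W \right)} = - \frac{4 W}{3}$ ($c{\left(m,W \right)} = \frac{\left(-4\right) W}{3} = - \frac{4 W}{3}$)
$D = - \frac{14364}{5}$ ($D = \left(- \frac{4 \frac{-6 + 0}{-6 - 4}}{3} - 22\right) \left(104 + 22\right) = \left(- \frac{4 \left(- \frac{6}{-10}\right)}{3} - 22\right) 126 = \left(- \frac{4 \left(\left(-6\right) \left(- \frac{1}{10}\right)\right)}{3} - 22\right) 126 = \left(\left(- \frac{4}{3}\right) \frac{3}{5} - 22\right) 126 = \left(- \frac{4}{5} - 22\right) 126 = \left(- \frac{114}{5}\right) 126 = - \frac{14364}{5} \approx -2872.8$)
$D^{2} = \left(- \frac{14364}{5}\right)^{2} = \frac{206324496}{25}$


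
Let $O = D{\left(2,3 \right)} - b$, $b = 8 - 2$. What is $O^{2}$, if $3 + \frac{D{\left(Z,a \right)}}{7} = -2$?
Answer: $1681$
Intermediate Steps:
$D{\left(Z,a \right)} = -35$ ($D{\left(Z,a \right)} = -21 + 7 \left(-2\right) = -21 - 14 = -35$)
$b = 6$ ($b = 8 - 2 = 6$)
$O = -41$ ($O = -35 - 6 = -41$)
$O^{2} = \left(-41\right)^{2} = 1681$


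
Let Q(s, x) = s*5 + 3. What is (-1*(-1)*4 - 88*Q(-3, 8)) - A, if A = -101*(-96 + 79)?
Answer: -657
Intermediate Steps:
Q(s, x) = 3 + 5*s (Q(s, x) = 5*s + 3 = 3 + 5*s)
A = 1717 (A = -101*(-17) = 1717)
(-1*(-1)*4 - 88*Q(-3, 8)) - A = (-1*(-1)*4 - 88*(3 + 5*(-3))) - 1*1717 = (1*4 - 88*(3 - 15)) - 1717 = (4 - 88*(-12)) - 1717 = (4 + 1056) - 1717 = 1060 - 1717 = -657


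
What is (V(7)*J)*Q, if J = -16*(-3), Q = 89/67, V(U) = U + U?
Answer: 59808/67 ≈ 892.66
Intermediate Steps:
V(U) = 2*U
Q = 89/67 (Q = 89*(1/67) = 89/67 ≈ 1.3284)
J = 48 (J = -1*(-48) = 48)
(V(7)*J)*Q = ((2*7)*48)*(89/67) = (14*48)*(89/67) = 672*(89/67) = 59808/67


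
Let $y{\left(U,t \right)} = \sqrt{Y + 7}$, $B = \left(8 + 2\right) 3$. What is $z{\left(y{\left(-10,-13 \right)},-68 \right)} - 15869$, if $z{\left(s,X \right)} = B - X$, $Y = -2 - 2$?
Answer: $-15771$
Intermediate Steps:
$Y = -4$
$B = 30$ ($B = 10 \cdot 3 = 30$)
$y{\left(U,t \right)} = \sqrt{3}$ ($y{\left(U,t \right)} = \sqrt{-4 + 7} = \sqrt{3}$)
$z{\left(s,X \right)} = 30 - X$
$z{\left(y{\left(-10,-13 \right)},-68 \right)} - 15869 = \left(30 - -68\right) - 15869 = \left(30 + 68\right) - 15869 = 98 - 15869 = -15771$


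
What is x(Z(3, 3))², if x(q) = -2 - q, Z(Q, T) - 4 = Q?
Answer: 81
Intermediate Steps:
Z(Q, T) = 4 + Q
x(Z(3, 3))² = (-2 - (4 + 3))² = (-2 - 1*7)² = (-2 - 7)² = (-9)² = 81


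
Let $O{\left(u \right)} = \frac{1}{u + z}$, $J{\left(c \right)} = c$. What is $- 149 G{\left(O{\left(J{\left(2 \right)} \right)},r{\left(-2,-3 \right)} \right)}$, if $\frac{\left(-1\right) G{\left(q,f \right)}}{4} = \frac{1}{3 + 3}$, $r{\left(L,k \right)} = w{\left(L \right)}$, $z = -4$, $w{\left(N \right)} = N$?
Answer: $\frac{298}{3} \approx 99.333$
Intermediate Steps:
$r{\left(L,k \right)} = L$
$O{\left(u \right)} = \frac{1}{-4 + u}$ ($O{\left(u \right)} = \frac{1}{u - 4} = \frac{1}{-4 + u}$)
$G{\left(q,f \right)} = - \frac{2}{3}$ ($G{\left(q,f \right)} = - \frac{4}{3 + 3} = - \frac{4}{6} = \left(-4\right) \frac{1}{6} = - \frac{2}{3}$)
$- 149 G{\left(O{\left(J{\left(2 \right)} \right)},r{\left(-2,-3 \right)} \right)} = \left(-149\right) \left(- \frac{2}{3}\right) = \frac{298}{3}$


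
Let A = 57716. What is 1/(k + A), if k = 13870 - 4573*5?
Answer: 1/48721 ≈ 2.0525e-5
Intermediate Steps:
k = -8995 (k = 13870 - 1*22865 = 13870 - 22865 = -8995)
1/(k + A) = 1/(-8995 + 57716) = 1/48721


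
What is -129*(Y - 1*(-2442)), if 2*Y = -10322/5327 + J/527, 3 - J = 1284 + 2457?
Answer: -882723961632/2807329 ≈ -3.1444e+5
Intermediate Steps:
J = -3738 (J = 3 - (1284 + 2457) = 3 - 1*3741 = 3 - 3741 = -3738)
Y = -12676010/2807329 (Y = (-10322/5327 - 3738/527)/2 = (½)*(-25352020/2807329) = -12676010/2807329 ≈ -4.5153)
-129*(Y - 1*(-2442)) = -129*(-12676010/2807329 - 1*(-2442)) = -129*(-12676010/2807329 + 2442) = -129*6842821408/2807329 = -882723961632/2807329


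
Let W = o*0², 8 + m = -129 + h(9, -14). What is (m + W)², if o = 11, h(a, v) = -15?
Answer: 23104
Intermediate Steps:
m = -152 (m = -8 + (-129 - 15) = -8 - 144 = -152)
W = 0 (W = 11*0² = 11*0 = 0)
(m + W)² = (-152 + 0)² = (-152)² = 23104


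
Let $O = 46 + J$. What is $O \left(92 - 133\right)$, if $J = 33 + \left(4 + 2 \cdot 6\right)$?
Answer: $-3895$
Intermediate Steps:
$J = 49$ ($J = 33 + \left(4 + 12\right) = 33 + 16 = 49$)
$O = 95$ ($O = 46 + 49 = 95$)
$O \left(92 - 133\right) = 95 \left(92 - 133\right) = 95 \left(-41\right) = -3895$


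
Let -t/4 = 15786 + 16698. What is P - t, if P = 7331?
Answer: 137267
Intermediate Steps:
t = -129936 (t = -4*(15786 + 16698) = -4*32484 = -129936)
P - t = 7331 - 1*(-129936) = 7331 + 129936 = 137267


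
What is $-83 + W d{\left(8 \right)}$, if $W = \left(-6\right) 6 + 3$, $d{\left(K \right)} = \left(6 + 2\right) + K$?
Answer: $-611$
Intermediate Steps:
$d{\left(K \right)} = 8 + K$
$W = -33$ ($W = -36 + 3 = -33$)
$-83 + W d{\left(8 \right)} = -83 - 33 \left(8 + 8\right) = -83 - 528 = -611$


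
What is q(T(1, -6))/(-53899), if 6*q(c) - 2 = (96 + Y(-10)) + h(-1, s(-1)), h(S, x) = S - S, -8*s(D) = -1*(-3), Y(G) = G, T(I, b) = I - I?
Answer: -44/161697 ≈ -0.00027211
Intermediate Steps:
T(I, b) = 0
s(D) = -3/8 (s(D) = -(-1)*(-3)/8 = -⅛*3 = -3/8)
h(S, x) = 0
q(c) = 44/3 (q(c) = ⅓ + ((96 - 10) + 0)/6 = ⅓ + (86 + 0)/6 = ⅓ + (⅙)*86 = ⅓ + 43/3 = 44/3)
q(T(1, -6))/(-53899) = (44/3)/(-53899) = (44/3)*(-1/53899) = -44/161697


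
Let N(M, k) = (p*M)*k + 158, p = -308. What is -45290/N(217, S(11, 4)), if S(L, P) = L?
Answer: 22645/367519 ≈ 0.061616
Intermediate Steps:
N(M, k) = 158 - 308*M*k (N(M, k) = (-308*M)*k + 158 = -308*M*k + 158 = 158 - 308*M*k)
-45290/N(217, S(11, 4)) = -45290/(158 - 308*217*11) = -45290/(158 - 735196) = -45290/(-735038) = -45290*(-1/735038) = 22645/367519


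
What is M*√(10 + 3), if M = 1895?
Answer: 1895*√13 ≈ 6832.5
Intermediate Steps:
M*√(10 + 3) = 1895*√(10 + 3) = 1895*√13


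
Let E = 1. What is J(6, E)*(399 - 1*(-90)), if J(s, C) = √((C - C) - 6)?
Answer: 489*I*√6 ≈ 1197.8*I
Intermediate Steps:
J(s, C) = I*√6 (J(s, C) = √((C - C) - 6) = √(0 - 6) = √(-6) = I*√6)
J(6, E)*(399 - 1*(-90)) = (I*√6)*(399 - 1*(-90)) = (I*√6)*(399 + 90) = (I*√6)*489 = 489*I*√6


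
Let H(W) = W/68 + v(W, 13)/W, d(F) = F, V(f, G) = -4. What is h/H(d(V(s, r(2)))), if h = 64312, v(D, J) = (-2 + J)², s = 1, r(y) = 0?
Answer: -4373216/2061 ≈ -2121.9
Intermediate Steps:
H(W) = 121/W + W/68 (H(W) = W/68 + (-2 + 13)²/W = W*(1/68) + 11²/W = W/68 + 121/W = 121/W + W/68)
h/H(d(V(s, r(2)))) = 64312/(121/(-4) + (1/68)*(-4)) = 64312/(121*(-¼) - 1/17) = 64312/(-121/4 - 1/17) = 64312/(-2061/68) = 64312*(-68/2061) = -4373216/2061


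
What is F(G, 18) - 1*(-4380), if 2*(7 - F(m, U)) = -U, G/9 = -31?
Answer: 4396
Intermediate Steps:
G = -279 (G = 9*(-31) = -279)
F(m, U) = 7 + U/2 (F(m, U) = 7 - (-1)*U/2 = 7 + U/2)
F(G, 18) - 1*(-4380) = (7 + (½)*18) - 1*(-4380) = (7 + 9) + 4380 = 16 + 4380 = 4396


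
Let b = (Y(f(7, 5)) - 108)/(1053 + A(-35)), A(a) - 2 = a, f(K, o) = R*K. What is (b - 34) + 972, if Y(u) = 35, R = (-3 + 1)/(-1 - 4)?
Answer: 956687/1020 ≈ 937.93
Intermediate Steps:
R = ⅖ (R = -2/(-5) = -2*(-⅕) = ⅖ ≈ 0.40000)
f(K, o) = 2*K/5
A(a) = 2 + a
b = -73/1020 (b = (35 - 108)/(1053 + (2 - 35)) = -73/(1053 - 33) = -73/1020 ≈ -0.071569)
(b - 34) + 972 = (-73/1020 - 34) + 972 = -34753/1020 + 972 = 956687/1020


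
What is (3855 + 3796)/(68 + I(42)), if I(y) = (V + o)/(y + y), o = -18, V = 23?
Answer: 642684/5717 ≈ 112.42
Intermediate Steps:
I(y) = 5/(2*y) (I(y) = (23 - 18)/(y + y) = 5/((2*y)) = 5*(1/(2*y)) = 5/(2*y))
(3855 + 3796)/(68 + I(42)) = (3855 + 3796)/(68 + (5/2)/42) = 7651/(68 + (5/2)*(1/42)) = 7651/(68 + 5/84) = 7651/(5717/84) = 7651*(84/5717) = 642684/5717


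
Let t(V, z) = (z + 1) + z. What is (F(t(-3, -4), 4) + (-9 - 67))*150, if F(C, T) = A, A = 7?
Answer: -10350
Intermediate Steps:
t(V, z) = 1 + 2*z (t(V, z) = (1 + z) + z = 1 + 2*z)
F(C, T) = 7
(F(t(-3, -4), 4) + (-9 - 67))*150 = (7 + (-9 - 67))*150 = (7 - 76)*150 = -69*150 = -10350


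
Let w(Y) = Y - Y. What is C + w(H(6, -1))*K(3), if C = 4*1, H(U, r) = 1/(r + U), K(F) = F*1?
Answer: 4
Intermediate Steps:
K(F) = F
H(U, r) = 1/(U + r)
w(Y) = 0
C = 4
C + w(H(6, -1))*K(3) = 4 + 0*3 = 4 + 0 = 4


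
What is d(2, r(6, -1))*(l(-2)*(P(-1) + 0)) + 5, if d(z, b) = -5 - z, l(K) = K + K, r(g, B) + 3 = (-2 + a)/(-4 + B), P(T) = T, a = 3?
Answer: -23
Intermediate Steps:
r(g, B) = -3 + 1/(-4 + B) (r(g, B) = -3 + (-2 + 3)/(-4 + B) = -3 + 1/(-4 + B))
l(K) = 2*K
d(2, r(6, -1))*(l(-2)*(P(-1) + 0)) + 5 = (-5 - 1*2)*((2*(-2))*(-1 + 0)) + 5 = (-5 - 2)*(-4*(-1)) + 5 = -7*4 + 5 = -28 + 5 = -23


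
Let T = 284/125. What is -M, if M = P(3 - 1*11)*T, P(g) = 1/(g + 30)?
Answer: -142/1375 ≈ -0.10327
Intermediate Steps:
T = 284/125 (T = 284*(1/125) = 284/125 ≈ 2.2720)
P(g) = 1/(30 + g)
M = 142/1375 (M = (284/125)/(30 + (3 - 1*11)) = (284/125)/(30 + (3 - 11)) = (284/125)/(30 - 8) = (284/125)/22 = (1/22)*(284/125) = 142/1375 ≈ 0.10327)
-M = -1*142/1375 = -142/1375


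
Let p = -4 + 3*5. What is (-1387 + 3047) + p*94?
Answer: 2694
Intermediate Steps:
p = 11 (p = -4 + 15 = 11)
(-1387 + 3047) + p*94 = (-1387 + 3047) + 11*94 = 1660 + 1034 = 2694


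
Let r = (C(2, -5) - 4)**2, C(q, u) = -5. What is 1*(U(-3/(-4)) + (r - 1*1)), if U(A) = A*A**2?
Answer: 5147/64 ≈ 80.422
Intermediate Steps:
r = 81 (r = (-5 - 4)**2 = (-9)**2 = 81)
U(A) = A**3
1*(U(-3/(-4)) + (r - 1*1)) = 1*((-3/(-4))**3 + (81 - 1*1)) = 1*((-3*(-1/4))**3 + (81 - 1)) = 1*((3/4)**3 + 80) = 1*(27/64 + 80) = 1*(5147/64) = 5147/64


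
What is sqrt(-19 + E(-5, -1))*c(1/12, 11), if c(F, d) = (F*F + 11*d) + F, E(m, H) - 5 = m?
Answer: 17437*I*sqrt(19)/144 ≈ 527.82*I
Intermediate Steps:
E(m, H) = 5 + m
c(F, d) = F + F**2 + 11*d (c(F, d) = (F**2 + 11*d) + F = F + F**2 + 11*d)
sqrt(-19 + E(-5, -1))*c(1/12, 11) = sqrt(-19 + (5 - 5))*(1/12 + (1/12)**2 + 11*11) = sqrt(-19 + 0)*(1/12 + (1/12)**2 + 121) = sqrt(-19)*(1/12 + 1/144 + 121) = (I*sqrt(19))*(17437/144) = 17437*I*sqrt(19)/144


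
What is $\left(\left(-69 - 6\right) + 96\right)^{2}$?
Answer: $441$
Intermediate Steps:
$\left(\left(-69 - 6\right) + 96\right)^{2} = \left(-75 + 96\right)^{2} = 21^{2} = 441$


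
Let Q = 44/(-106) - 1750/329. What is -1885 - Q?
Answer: -4681251/2491 ≈ -1879.3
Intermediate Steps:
Q = -14284/2491 (Q = 44*(-1/106) - 1750*1/329 = -22/53 - 250/47 = -14284/2491 ≈ -5.7342)
-1885 - Q = -1885 - 1*(-14284/2491) = -1885 + 14284/2491 = -4681251/2491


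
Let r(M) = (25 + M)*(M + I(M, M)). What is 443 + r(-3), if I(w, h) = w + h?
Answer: 245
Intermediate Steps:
I(w, h) = h + w
r(M) = 3*M*(25 + M) (r(M) = (25 + M)*(M + (M + M)) = (25 + M)*(M + 2*M) = (25 + M)*(3*M) = 3*M*(25 + M))
443 + r(-3) = 443 + 3*(-3)*(25 - 3) = 443 + 3*(-3)*22 = 443 - 198 = 245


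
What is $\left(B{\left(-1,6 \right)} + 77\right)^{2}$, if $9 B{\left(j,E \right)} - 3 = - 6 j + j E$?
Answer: $\frac{53824}{9} \approx 5980.4$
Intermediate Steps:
$B{\left(j,E \right)} = \frac{1}{3} - \frac{2 j}{3} + \frac{E j}{9}$ ($B{\left(j,E \right)} = \frac{1}{3} + \frac{- 6 j + j E}{9} = \frac{1}{3} + \frac{- 6 j + E j}{9} = \frac{1}{3} + \left(- \frac{2 j}{3} + \frac{E j}{9}\right) = \frac{1}{3} - \frac{2 j}{3} + \frac{E j}{9}$)
$\left(B{\left(-1,6 \right)} + 77\right)^{2} = \left(\left(\frac{1}{3} - - \frac{2}{3} + \frac{1}{9} \cdot 6 \left(-1\right)\right) + 77\right)^{2} = \left(\left(\frac{1}{3} + \frac{2}{3} - \frac{2}{3}\right) + 77\right)^{2} = \left(\frac{1}{3} + 77\right)^{2} = \left(\frac{232}{3}\right)^{2} = \frac{53824}{9}$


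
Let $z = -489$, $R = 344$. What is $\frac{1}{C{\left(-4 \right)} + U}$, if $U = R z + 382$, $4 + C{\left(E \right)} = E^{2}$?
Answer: $- \frac{1}{167822} \approx -5.9587 \cdot 10^{-6}$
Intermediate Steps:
$C{\left(E \right)} = -4 + E^{2}$
$U = -167834$ ($U = 344 \left(-489\right) + 382 = -168216 + 382 = -167834$)
$\frac{1}{C{\left(-4 \right)} + U} = \frac{1}{\left(-4 + \left(-4\right)^{2}\right) - 167834} = \frac{1}{\left(-4 + 16\right) - 167834} = \frac{1}{12 - 167834} = \frac{1}{-167822} = - \frac{1}{167822}$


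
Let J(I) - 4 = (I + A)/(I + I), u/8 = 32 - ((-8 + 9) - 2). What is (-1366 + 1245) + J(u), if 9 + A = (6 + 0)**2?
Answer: -20495/176 ≈ -116.45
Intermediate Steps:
A = 27 (A = -9 + (6 + 0)**2 = -9 + 6**2 = -9 + 36 = 27)
u = 264 (u = 8*(32 - ((-8 + 9) - 2)) = 8*(32 - (1 - 2)) = 8*(32 - 1*(-1)) = 8*(32 + 1) = 8*33 = 264)
J(I) = 4 + (27 + I)/(2*I) (J(I) = 4 + (I + 27)/(I + I) = 4 + (27 + I)/((2*I)) = 4 + (27 + I)*(1/(2*I)) = 4 + (27 + I)/(2*I))
(-1366 + 1245) + J(u) = (-1366 + 1245) + (9/2)*(3 + 264)/264 = -121 + (9/2)*(1/264)*267 = -121 + 801/176 = -20495/176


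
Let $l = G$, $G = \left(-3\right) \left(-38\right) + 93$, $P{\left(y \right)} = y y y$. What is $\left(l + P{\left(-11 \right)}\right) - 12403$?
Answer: $-13527$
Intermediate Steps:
$P{\left(y \right)} = y^{3}$ ($P{\left(y \right)} = y^{2} y = y^{3}$)
$G = 207$ ($G = 114 + 93 = 207$)
$l = 207$
$\left(l + P{\left(-11 \right)}\right) - 12403 = \left(207 + \left(-11\right)^{3}\right) - 12403 = \left(207 - 1331\right) - 12403 = -1124 - 12403 = -13527$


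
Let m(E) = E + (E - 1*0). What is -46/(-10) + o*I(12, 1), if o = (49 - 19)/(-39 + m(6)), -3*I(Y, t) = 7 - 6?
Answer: 671/135 ≈ 4.9704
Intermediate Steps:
I(Y, t) = -⅓ (I(Y, t) = -(7 - 6)/3 = -⅓*1 = -⅓)
m(E) = 2*E (m(E) = E + (E + 0) = E + E = 2*E)
o = -10/9 (o = (49 - 19)/(-39 + 2*6) = 30/(-39 + 12) = 30/(-27) = 30*(-1/27) = -10/9 ≈ -1.1111)
-46/(-10) + o*I(12, 1) = -46/(-10) - 10/9*(-⅓) = -46*(-⅒) + 10/27 = 23/5 + 10/27 = 671/135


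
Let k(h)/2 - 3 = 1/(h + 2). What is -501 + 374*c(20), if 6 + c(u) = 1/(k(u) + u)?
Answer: -783701/287 ≈ -2730.7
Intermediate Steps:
k(h) = 6 + 2/(2 + h) (k(h) = 6 + 2/(h + 2) = 6 + 2/(2 + h))
c(u) = -6 + 1/(u + 2*(7 + 3*u)/(2 + u)) (c(u) = -6 + 1/(2*(7 + 3*u)/(2 + u) + u) = -6 + 1/(u + 2*(7 + 3*u)/(2 + u)))
-501 + 374*c(20) = -501 + 374*((-82 - 47*20 - 6*20**2)/(14 + 20**2 + 8*20)) = -501 + 374*((-82 - 940 - 6*400)/(14 + 400 + 160)) = -501 + 374*((-82 - 940 - 2400)/574) = -501 + 374*((1/574)*(-3422)) = -501 + 374*(-1711/287) = -501 - 639914/287 = -783701/287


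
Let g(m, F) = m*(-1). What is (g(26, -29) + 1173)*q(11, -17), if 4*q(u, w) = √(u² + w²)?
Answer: 1147*√410/4 ≈ 5806.2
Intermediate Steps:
g(m, F) = -m
q(u, w) = √(u² + w²)/4
(g(26, -29) + 1173)*q(11, -17) = (-1*26 + 1173)*(√(11² + (-17)²)/4) = (-26 + 1173)*(√(121 + 289)/4) = 1147*(√410/4) = 1147*√410/4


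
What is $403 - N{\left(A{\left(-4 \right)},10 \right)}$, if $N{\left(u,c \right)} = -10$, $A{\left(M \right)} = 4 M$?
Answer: $413$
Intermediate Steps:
$403 - N{\left(A{\left(-4 \right)},10 \right)} = 403 - -10 = 403 + 10 = 413$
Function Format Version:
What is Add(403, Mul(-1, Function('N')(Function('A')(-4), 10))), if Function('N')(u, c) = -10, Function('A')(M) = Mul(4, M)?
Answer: 413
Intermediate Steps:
Add(403, Mul(-1, Function('N')(Function('A')(-4), 10))) = Add(403, Mul(-1, -10)) = Add(403, 10) = 413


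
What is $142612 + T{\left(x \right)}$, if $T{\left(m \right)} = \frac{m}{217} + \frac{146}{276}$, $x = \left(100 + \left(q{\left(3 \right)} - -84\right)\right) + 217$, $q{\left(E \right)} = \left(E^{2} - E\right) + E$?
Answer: $\frac{4270731373}{29946} \approx 1.4261 \cdot 10^{5}$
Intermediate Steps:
$q{\left(E \right)} = E^{2}$
$x = 410$ ($x = \left(100 + \left(3^{2} - -84\right)\right) + 217 = \left(100 + \left(9 + 84\right)\right) + 217 = \left(100 + 93\right) + 217 = 193 + 217 = 410$)
$T{\left(m \right)} = \frac{73}{138} + \frac{m}{217}$ ($T{\left(m \right)} = m \frac{1}{217} + 146 \cdot \frac{1}{276} = \frac{m}{217} + \frac{73}{138} = \frac{73}{138} + \frac{m}{217}$)
$142612 + T{\left(x \right)} = 142612 + \left(\frac{73}{138} + \frac{1}{217} \cdot 410\right) = 142612 + \left(\frac{73}{138} + \frac{410}{217}\right) = 142612 + \frac{72421}{29946} = \frac{4270731373}{29946}$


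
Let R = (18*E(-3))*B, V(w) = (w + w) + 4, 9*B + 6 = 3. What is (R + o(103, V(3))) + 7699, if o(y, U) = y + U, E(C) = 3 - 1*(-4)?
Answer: 7770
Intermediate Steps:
B = -⅓ (B = -⅔ + (⅑)*3 = -⅔ + ⅓ = -⅓ ≈ -0.33333)
V(w) = 4 + 2*w (V(w) = 2*w + 4 = 4 + 2*w)
E(C) = 7 (E(C) = 3 + 4 = 7)
R = -42 (R = (18*7)*(-⅓) = 126*(-⅓) = -42)
o(y, U) = U + y
(R + o(103, V(3))) + 7699 = (-42 + ((4 + 2*3) + 103)) + 7699 = (-42 + ((4 + 6) + 103)) + 7699 = (-42 + (10 + 103)) + 7699 = (-42 + 113) + 7699 = 71 + 7699 = 7770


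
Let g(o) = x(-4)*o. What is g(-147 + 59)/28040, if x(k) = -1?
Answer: 11/3505 ≈ 0.0031384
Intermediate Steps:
g(o) = -o
g(-147 + 59)/28040 = -(-147 + 59)/28040 = -1*(-88)*(1/28040) = 88*(1/28040) = 11/3505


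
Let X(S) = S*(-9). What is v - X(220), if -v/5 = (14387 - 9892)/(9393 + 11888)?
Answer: 42113905/21281 ≈ 1978.9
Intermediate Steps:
X(S) = -9*S
v = -22475/21281 (v = -5*(14387 - 9892)/(9393 + 11888) = -22475/21281 ≈ -1.0561)
v - X(220) = -22475/21281 - (-9)*220 = -22475/21281 - 1*(-1980) = -22475/21281 + 1980 = 42113905/21281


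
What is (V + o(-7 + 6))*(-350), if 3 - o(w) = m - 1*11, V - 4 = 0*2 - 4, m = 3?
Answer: -3850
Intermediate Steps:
V = 0 (V = 4 + (0*2 - 4) = 4 + (0 - 4) = 4 - 4 = 0)
o(w) = 11 (o(w) = 3 - (3 - 1*11) = 3 - (3 - 11) = 3 - 1*(-8) = 3 + 8 = 11)
(V + o(-7 + 6))*(-350) = (0 + 11)*(-350) = 11*(-350) = -3850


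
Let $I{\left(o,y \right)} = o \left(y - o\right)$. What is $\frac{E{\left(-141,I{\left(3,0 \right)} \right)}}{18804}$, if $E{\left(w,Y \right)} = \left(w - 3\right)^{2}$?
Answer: $\frac{1728}{1567} \approx 1.1027$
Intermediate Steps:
$E{\left(w,Y \right)} = \left(-3 + w\right)^{2}$
$\frac{E{\left(-141,I{\left(3,0 \right)} \right)}}{18804} = \frac{\left(-3 - 141\right)^{2}}{18804} = \left(-144\right)^{2} \cdot \frac{1}{18804} = 20736 \cdot \frac{1}{18804} = \frac{1728}{1567}$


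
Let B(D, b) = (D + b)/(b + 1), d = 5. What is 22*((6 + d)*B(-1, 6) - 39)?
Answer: -4796/7 ≈ -685.14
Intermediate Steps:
B(D, b) = (D + b)/(1 + b)
22*((6 + d)*B(-1, 6) - 39) = 22*((6 + 5)*((-1 + 6)/(1 + 6)) - 39) = 22*(11*(5/7) - 39) = 22*(55/7 - 39) = 22*(-218/7) = -4796/7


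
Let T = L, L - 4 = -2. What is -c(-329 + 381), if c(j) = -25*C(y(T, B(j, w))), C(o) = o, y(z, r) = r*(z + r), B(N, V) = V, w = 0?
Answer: 0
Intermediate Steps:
L = 2 (L = 4 - 2 = 2)
T = 2
y(z, r) = r*(r + z)
c(j) = 0 (c(j) = -0*(0 + 2) = -0*2 = -25*0 = 0)
-c(-329 + 381) = -1*0 = 0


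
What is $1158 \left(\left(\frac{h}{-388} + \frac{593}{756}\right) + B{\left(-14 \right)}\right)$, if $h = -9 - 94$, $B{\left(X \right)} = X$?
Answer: $- \frac{91642190}{6111} \approx -14996.0$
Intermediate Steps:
$h = -103$
$1158 \left(\left(\frac{h}{-388} + \frac{593}{756}\right) + B{\left(-14 \right)}\right) = 1158 \left(\left(- \frac{103}{-388} + \frac{593}{756}\right) - 14\right) = 1158 \left(\left(\left(-103\right) \left(- \frac{1}{388}\right) + 593 \cdot \frac{1}{756}\right) - 14\right) = 1158 \left(\left(\frac{103}{388} + \frac{593}{756}\right) - 14\right) = 1158 \left(\frac{19247}{18333} - 14\right) = 1158 \left(- \frac{237415}{18333}\right) = - \frac{91642190}{6111}$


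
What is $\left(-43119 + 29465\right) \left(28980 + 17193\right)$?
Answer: $-630446142$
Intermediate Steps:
$\left(-43119 + 29465\right) \left(28980 + 17193\right) = \left(-13654\right) 46173 = -630446142$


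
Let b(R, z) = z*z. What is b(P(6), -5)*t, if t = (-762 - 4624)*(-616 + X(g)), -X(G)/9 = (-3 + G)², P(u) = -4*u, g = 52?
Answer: 2992596250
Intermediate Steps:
X(G) = -9*(-3 + G)²
b(R, z) = z²
t = 119703850 (t = (-762 - 4624)*(-616 - 9*(-3 + 52)²) = -5386*(-616 - 9*49²) = -5386*(-616 - 9*2401) = -5386*(-616 - 21609) = -5386*(-22225) = 119703850)
b(P(6), -5)*t = (-5)²*119703850 = 25*119703850 = 2992596250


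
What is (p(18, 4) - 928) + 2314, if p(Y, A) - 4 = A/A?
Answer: 1391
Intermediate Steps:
p(Y, A) = 5 (p(Y, A) = 4 + A/A = 4 + 1 = 5)
(p(18, 4) - 928) + 2314 = (5 - 928) + 2314 = -923 + 2314 = 1391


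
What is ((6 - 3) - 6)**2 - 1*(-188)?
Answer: 197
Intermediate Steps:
((6 - 3) - 6)**2 - 1*(-188) = (3 - 6)**2 + 188 = (-3)**2 + 188 = 9 + 188 = 197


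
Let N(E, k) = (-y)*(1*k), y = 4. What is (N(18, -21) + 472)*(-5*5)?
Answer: -13900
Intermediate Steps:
N(E, k) = -4*k (N(E, k) = (-1*4)*(1*k) = -4*k)
(N(18, -21) + 472)*(-5*5) = (-4*(-21) + 472)*(-5*5) = (84 + 472)*(-25) = 556*(-25) = -13900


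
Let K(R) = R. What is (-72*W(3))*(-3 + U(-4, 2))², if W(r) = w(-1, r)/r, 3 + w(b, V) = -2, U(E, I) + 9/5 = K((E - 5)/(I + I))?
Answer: 59643/10 ≈ 5964.3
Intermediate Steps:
U(E, I) = -9/5 + (-5 + E)/(2*I) (U(E, I) = -9/5 + (E - 5)/(I + I) = -9/5 + (-5 + E)/((2*I)) = -9/5 + (-5 + E)*(1/(2*I)) = -9/5 + (-5 + E)/(2*I))
w(b, V) = -5 (w(b, V) = -3 - 2 = -5)
W(r) = -5/r
(-72*W(3))*(-3 + U(-4, 2))² = (-(-360)/3)*(-3 + (⅒)*(-25 - 18*2 + 5*(-4))/2)² = (-(-360)/3)*(-3 + (⅒)*(½)*(-25 - 36 - 20))² = (-72*(-5/3))*(-3 + (⅒)*(½)*(-81))² = 120*(-3 - 81/20)² = 120*(-141/20)² = 120*(19881/400) = 59643/10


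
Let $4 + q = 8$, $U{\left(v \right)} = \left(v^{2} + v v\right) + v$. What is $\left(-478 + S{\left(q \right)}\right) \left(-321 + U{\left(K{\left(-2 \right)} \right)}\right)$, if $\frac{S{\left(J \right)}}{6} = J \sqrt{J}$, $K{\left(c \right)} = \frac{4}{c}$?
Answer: $135450$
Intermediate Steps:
$U{\left(v \right)} = v + 2 v^{2}$ ($U{\left(v \right)} = \left(v^{2} + v^{2}\right) + v = 2 v^{2} + v = v + 2 v^{2}$)
$q = 4$ ($q = -4 + 8 = 4$)
$S{\left(J \right)} = 6 J^{\frac{3}{2}}$ ($S{\left(J \right)} = 6 J \sqrt{J} = 6 J^{\frac{3}{2}}$)
$\left(-478 + S{\left(q \right)}\right) \left(-321 + U{\left(K{\left(-2 \right)} \right)}\right) = \left(-478 + 6 \cdot 4^{\frac{3}{2}}\right) \left(-321 + \frac{4}{-2} \left(1 + 2 \frac{4}{-2}\right)\right) = \left(-478 + 6 \cdot 8\right) \left(-321 + 4 \left(- \frac{1}{2}\right) \left(1 + 2 \cdot 4 \left(- \frac{1}{2}\right)\right)\right) = \left(-478 + 48\right) \left(-321 - 2 \left(1 + 2 \left(-2\right)\right)\right) = - 430 \left(-321 - 2 \left(1 - 4\right)\right) = - 430 \left(-321 - -6\right) = - 430 \left(-321 + 6\right) = \left(-430\right) \left(-315\right) = 135450$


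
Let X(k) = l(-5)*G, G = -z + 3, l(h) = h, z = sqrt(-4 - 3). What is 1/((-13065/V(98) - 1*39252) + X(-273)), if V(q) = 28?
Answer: -31151148/1237747613881 - 3920*I*sqrt(7)/1237747613881 ≈ -2.5168e-5 - 8.3792e-9*I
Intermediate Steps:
z = I*sqrt(7) (z = sqrt(-7) = I*sqrt(7) ≈ 2.6458*I)
G = 3 - I*sqrt(7) (G = -I*sqrt(7) + 3 = 3 - I*sqrt(7) ≈ 3.0 - 2.6458*I)
X(k) = -15 + 5*I*sqrt(7) (X(k) = -5*(3 - I*sqrt(7)) = -15 + 5*I*sqrt(7))
1/((-13065/V(98) - 1*39252) + X(-273)) = 1/((-13065/28 - 1*39252) + (-15 + 5*I*sqrt(7))) = 1/((-13065*1/28 - 39252) + (-15 + 5*I*sqrt(7))) = 1/((-13065/28 - 39252) + (-15 + 5*I*sqrt(7))) = 1/(-1112121/28 + (-15 + 5*I*sqrt(7))) = 1/(-1112541/28 + 5*I*sqrt(7))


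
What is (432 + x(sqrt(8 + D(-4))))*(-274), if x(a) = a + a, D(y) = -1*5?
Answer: -118368 - 548*sqrt(3) ≈ -1.1932e+5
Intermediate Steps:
D(y) = -5
x(a) = 2*a
(432 + x(sqrt(8 + D(-4))))*(-274) = (432 + 2*sqrt(8 - 5))*(-274) = (432 + 2*sqrt(3))*(-274) = -118368 - 548*sqrt(3)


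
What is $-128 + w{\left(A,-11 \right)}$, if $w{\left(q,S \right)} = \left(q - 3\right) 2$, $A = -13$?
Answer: $-160$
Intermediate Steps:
$w{\left(q,S \right)} = -6 + 2 q$ ($w{\left(q,S \right)} = \left(-3 + q\right) 2 = -6 + 2 q$)
$-128 + w{\left(A,-11 \right)} = -128 + \left(-6 + 2 \left(-13\right)\right) = -128 - 32 = -160$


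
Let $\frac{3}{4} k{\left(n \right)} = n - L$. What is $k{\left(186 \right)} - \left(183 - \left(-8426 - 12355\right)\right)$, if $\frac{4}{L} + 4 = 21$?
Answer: $- \frac{1056532}{51} \approx -20716.0$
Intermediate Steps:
$L = \frac{4}{17}$ ($L = \frac{4}{-4 + 21} = \frac{4}{17} \approx 0.23529$)
$k{\left(n \right)} = - \frac{16}{51} + \frac{4 n}{3}$ ($k{\left(n \right)} = \frac{4 \left(n - \frac{4}{17}\right)}{3} = \frac{4 \left(- \frac{4}{17} + n\right)}{3} = - \frac{16}{51} + \frac{4 n}{3}$)
$k{\left(186 \right)} - \left(183 - \left(-8426 - 12355\right)\right) = \left(- \frac{16}{51} + \frac{4}{3} \cdot 186\right) - \left(183 - \left(-8426 - 12355\right)\right) = \left(- \frac{16}{51} + 248\right) - \left(183 - -20781\right) = \frac{12632}{51} - \left(183 + 20781\right) = \frac{12632}{51} - 20964 = - \frac{1056532}{51}$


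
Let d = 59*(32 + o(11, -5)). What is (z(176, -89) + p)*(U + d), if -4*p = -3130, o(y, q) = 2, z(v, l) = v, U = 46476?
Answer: 46469997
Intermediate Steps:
p = 1565/2 (p = -¼*(-3130) = 1565/2 ≈ 782.50)
d = 2006 (d = 59*(32 + 2) = 59*34 = 2006)
(z(176, -89) + p)*(U + d) = (176 + 1565/2)*(46476 + 2006) = (1917/2)*48482 = 46469997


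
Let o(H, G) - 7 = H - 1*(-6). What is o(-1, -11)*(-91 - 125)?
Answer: -2592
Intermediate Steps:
o(H, G) = 13 + H (o(H, G) = 7 + (H - 1*(-6)) = 7 + (H + 6) = 7 + (6 + H) = 13 + H)
o(-1, -11)*(-91 - 125) = (13 - 1)*(-91 - 125) = 12*(-216) = -2592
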